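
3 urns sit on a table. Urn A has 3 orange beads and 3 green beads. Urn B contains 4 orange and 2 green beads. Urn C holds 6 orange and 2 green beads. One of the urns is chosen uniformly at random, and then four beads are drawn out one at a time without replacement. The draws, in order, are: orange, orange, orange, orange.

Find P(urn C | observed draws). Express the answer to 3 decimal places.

The likelihood of the observed sequence under each hypothesis: P(data | urn A) = (3/6)(2/5)(1/4)(0/3) = 0; P(data | urn B) = (4/6)(3/5)(2/4)(1/3) = 1/15; P(data | urn C) = (6/8)(5/7)(4/6)(3/5) = 3/14.
The prior-weighted likelihoods are 1/3 · 0 = 0, 1/3 · 1/15 = 1/45, 1/3 · 3/14 = 1/14; summing to 59/630.
By Bayes' rule, P(urn C | data) = (1/14) / (59/630) = 45/59.

0.763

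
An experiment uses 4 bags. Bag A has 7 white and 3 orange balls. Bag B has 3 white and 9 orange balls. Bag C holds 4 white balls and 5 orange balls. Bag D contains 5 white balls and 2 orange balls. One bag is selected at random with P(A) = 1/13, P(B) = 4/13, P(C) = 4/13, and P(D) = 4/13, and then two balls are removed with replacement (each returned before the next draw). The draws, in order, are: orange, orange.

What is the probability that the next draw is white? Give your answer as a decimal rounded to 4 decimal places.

For each hypothesis, P(data | H) works out to: P(data | bag A) = (3/10)(3/10) = 0.09; P(data | bag B) = (9/12)(9/12) = 0.5625; P(data | bag C) = (5/9)(5/9) = 0.30864; P(data | bag D) = (2/7)(2/7) = 0.081633.
Multiplying each by its prior: 1/13 · 0.09 = 0.0069231, 4/13 · 0.5625 = 0.17308, 4/13 · 0.30864 = 0.094967, 4/13 · 0.081633 = 0.025118; with total 0.30008.
The posterior is then P(bag A | data) = 0.02307, P(bag B | data) = 0.57676, P(bag C | data) = 0.31647, P(bag D | data) = 0.083702.
The predictive probability is P(white next | data) = (7/10)(0.02307) + (1/4)(0.57676) + (4/9)(0.31647) + (5/7)(0.083702) = 0.36078.

0.3608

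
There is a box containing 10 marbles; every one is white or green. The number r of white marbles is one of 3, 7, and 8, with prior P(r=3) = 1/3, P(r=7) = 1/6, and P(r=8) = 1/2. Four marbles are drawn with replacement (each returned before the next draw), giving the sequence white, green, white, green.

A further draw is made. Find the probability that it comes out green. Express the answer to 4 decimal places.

0.4320

For each hypothesis, P(data | H) works out to: P(data | r = 3) = (3/10)(7/10)(3/10)(7/10) = 0.0441; P(data | r = 7) = (7/10)(3/10)(7/10)(3/10) = 0.0441; P(data | r = 8) = (8/10)(2/10)(8/10)(2/10) = 0.0256.
Multiplying each by its prior: 1/3 · 0.0441 = 0.0147, 1/6 · 0.0441 = 0.00735, 1/2 · 0.0256 = 0.0128; these sum to 0.03485.
The posterior is then P(r = 3 | data) = 0.42181, P(r = 7 | data) = 0.2109, P(r = 8 | data) = 0.36729.
The predictive probability is P(green next | data) = (7/10)(0.42181) + (3/10)(0.2109) + (1/5)(0.36729) = 0.43199.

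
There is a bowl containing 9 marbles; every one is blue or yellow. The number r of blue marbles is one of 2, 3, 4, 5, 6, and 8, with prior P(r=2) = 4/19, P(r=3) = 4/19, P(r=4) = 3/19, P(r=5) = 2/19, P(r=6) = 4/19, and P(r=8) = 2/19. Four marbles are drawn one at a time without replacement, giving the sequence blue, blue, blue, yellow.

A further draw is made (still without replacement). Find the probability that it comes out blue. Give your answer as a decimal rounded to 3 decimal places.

Compute the likelihood of the observed sequence for each case: P(data | r = 2) = (2/9)(1/8)(0/7) = 0; P(data | r = 3) = (3/9)(2/8)(1/7)(6/6) = 0.011905; P(data | r = 4) = (4/9)(3/8)(2/7)(5/6) = 0.039683; P(data | r = 5) = (5/9)(4/8)(3/7)(4/6) = 0.079365; P(data | r = 6) = (6/9)(5/8)(4/7)(3/6) = 0.11905; P(data | r = 8) = (8/9)(7/8)(6/7)(1/6) = 0.11111.
Multiplying each by its prior: 4/19 · 0 = 0, 4/19 · 0.011905 = 0.0025063, 3/19 · 0.039683 = 0.0062657, 2/19 · 0.079365 = 0.0083542, 4/19 · 0.11905 = 0.025063, 2/19 · 0.11111 = 0.011696; summing to 0.053885.
The posterior is then P(r = 2 | data) = 0, P(r = 3 | data) = 0.046512, P(r = 4 | data) = 0.11628, P(r = 5 | data) = 0.15504, P(r = 6 | data) = 0.46512, P(r = 8 | data) = 0.21705.
Averaging over the posterior, P(blue next | data) = (0)(0.046512) + (1/5)(0.11628) + (2/5)(0.15504) + (3/5)(0.46512) + (1)(0.21705) = 0.5814.

0.581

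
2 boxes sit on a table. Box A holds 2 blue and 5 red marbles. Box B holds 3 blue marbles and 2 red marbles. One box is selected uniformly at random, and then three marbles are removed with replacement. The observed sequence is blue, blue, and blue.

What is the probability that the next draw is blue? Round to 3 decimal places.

The likelihood of the observed sequence under each hypothesis: P(data | box A) = (2/7)(2/7)(2/7) = 0.023324; P(data | box B) = (3/5)(3/5)(3/5) = 0.216.
Multiplying each by its prior: 1/2 · 0.023324 = 0.011662, 1/2 · 0.216 = 0.108; summing to 0.11966.
The posterior is then P(box A | data) = 0.097456, P(box B | data) = 0.90254.
Averaging over the posterior, P(blue next | data) = (2/7)(0.097456) + (3/5)(0.90254) = 0.56937.

0.569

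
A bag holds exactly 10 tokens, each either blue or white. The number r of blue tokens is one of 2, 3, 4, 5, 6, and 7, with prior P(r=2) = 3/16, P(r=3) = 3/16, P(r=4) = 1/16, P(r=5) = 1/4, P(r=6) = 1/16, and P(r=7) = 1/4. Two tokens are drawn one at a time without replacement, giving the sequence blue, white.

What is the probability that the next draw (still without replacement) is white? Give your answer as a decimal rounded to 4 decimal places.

0.5372

The likelihood of the observed sequence under each hypothesis: P(data | r = 2) = (2/10)(8/9) = 0.17778; P(data | r = 3) = (3/10)(7/9) = 0.23333; P(data | r = 4) = (4/10)(6/9) = 0.26667; P(data | r = 5) = (5/10)(5/9) = 0.27778; P(data | r = 6) = (6/10)(4/9) = 0.26667; P(data | r = 7) = (7/10)(3/9) = 0.23333.
The prior-weighted likelihoods are 3/16 · 0.17778 = 0.033333, 3/16 · 0.23333 = 0.04375, 1/16 · 0.26667 = 0.016667, 1/4 · 0.27778 = 0.069444, 1/16 · 0.26667 = 0.016667, 1/4 · 0.23333 = 0.058333; summing to 0.23819.
The posterior is then P(r = 2 | data) = 0.13994, P(r = 3 | data) = 0.18367, P(r = 4 | data) = 0.069971, P(r = 5 | data) = 0.29155, P(r = 6 | data) = 0.069971, P(r = 7 | data) = 0.2449.
Averaging over the posterior, P(white next | data) = (7/8)(0.13994) + (3/4)(0.18367) + (5/8)(0.069971) + (1/2)(0.29155) + (3/8)(0.069971) + (1/4)(0.2449) = 0.53717.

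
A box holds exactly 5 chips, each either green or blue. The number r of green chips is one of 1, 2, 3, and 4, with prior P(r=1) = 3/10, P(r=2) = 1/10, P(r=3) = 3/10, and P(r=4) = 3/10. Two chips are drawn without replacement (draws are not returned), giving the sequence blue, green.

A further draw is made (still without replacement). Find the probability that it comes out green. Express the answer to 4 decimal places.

0.5417

For each hypothesis, P(data | H) works out to: P(data | r = 1) = (4/5)(1/4) = 1/5; P(data | r = 2) = (3/5)(2/4) = 3/10; P(data | r = 3) = (2/5)(3/4) = 3/10; P(data | r = 4) = (1/5)(4/4) = 1/5.
Weighting by the prior gives 3/10 · 1/5 = 3/50, 1/10 · 3/10 = 3/100, 3/10 · 3/10 = 9/100, 3/10 · 1/5 = 3/50; these sum to 6/25.
Dividing through by the total gives posterior P(r = 1 | data) = 1/4, P(r = 2 | data) = 1/8, P(r = 3 | data) = 3/8, P(r = 4 | data) = 1/4.
Averaging over the posterior, P(green next | data) = (0)(1/4) + (1/3)(1/8) + (2/3)(3/8) + (1)(1/4) = 13/24.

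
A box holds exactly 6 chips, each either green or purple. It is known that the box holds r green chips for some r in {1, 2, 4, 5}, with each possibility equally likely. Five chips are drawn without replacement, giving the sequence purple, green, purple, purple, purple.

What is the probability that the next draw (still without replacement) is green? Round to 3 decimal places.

0.286

Under each hypothesis, the probability of the observed sequence is: P(data | r = 1) = (5/6)(1/5)(4/4)(3/3)(2/2) = 1/6; P(data | r = 2) = (4/6)(2/5)(3/4)(2/3)(1/2) = 1/15; P(data | r = 4) = (2/6)(4/5)(1/4)(0/3) = 0; P(data | r = 5) = (1/6)(5/5)(0/4) = 0.
Weighting by the prior gives 1/4 · 1/6 = 1/24, 1/4 · 1/15 = 1/60, 1/4 · 0 = 0, 1/4 · 0 = 0; these sum to 7/120.
Normalising, the posterior is P(r = 1 | data) = 5/7, P(r = 2 | data) = 2/7, P(r = 4 | data) = 0, P(r = 5 | data) = 0.
Averaging over the posterior, P(green next | data) = (0)(5/7) + (1)(2/7) = 2/7.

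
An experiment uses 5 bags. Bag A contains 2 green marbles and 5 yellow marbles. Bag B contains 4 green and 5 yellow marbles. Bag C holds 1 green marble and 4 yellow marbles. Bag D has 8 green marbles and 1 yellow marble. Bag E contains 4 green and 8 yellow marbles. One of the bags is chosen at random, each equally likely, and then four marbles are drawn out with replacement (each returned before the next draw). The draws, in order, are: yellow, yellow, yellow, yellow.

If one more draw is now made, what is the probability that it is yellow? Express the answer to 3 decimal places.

0.725

Compute the likelihood of the observed sequence for each case: P(data | bag A) = (5/7)(5/7)(5/7)(5/7) = 0.26031; P(data | bag B) = (5/9)(5/9)(5/9)(5/9) = 0.09526; P(data | bag C) = (4/5)(4/5)(4/5)(4/5) = 0.4096; P(data | bag D) = (1/9)(1/9)(1/9)(1/9) = 0.00015242; P(data | bag E) = (8/12)(8/12)(8/12)(8/12) = 0.19753.
The prior-weighted likelihoods are 1/5 · 0.26031 = 0.052062, 1/5 · 0.09526 = 0.019052, 1/5 · 0.4096 = 0.08192, 1/5 · 0.00015242 = 3.0483e-05, 1/5 · 0.19753 = 0.039506; summing to 0.19257.
Normalising, the posterior is P(bag A | data) = 0.27035, P(bag B | data) = 0.098935, P(bag C | data) = 0.4254, P(bag D | data) = 0.0001583, P(bag E | data) = 0.20515.
So P(yellow next | data) = Σ P(yellow next | H) P(H | data) = (5/7)(0.27035) + (5/9)(0.098935) + (4/5)(0.4254) + (1/9)(0.0001583) + (2/3)(0.20515) = 0.72518.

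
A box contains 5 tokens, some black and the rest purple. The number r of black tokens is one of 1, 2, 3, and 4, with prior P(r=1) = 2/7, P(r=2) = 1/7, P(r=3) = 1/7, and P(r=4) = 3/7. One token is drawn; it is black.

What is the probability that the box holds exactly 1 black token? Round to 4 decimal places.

0.1053

Under each hypothesis, the probability of this draw is: P(data | r = 1) = (1/5) = 1/5; P(data | r = 2) = (2/5) = 2/5; P(data | r = 3) = (3/5) = 3/5; P(data | r = 4) = (4/5) = 4/5.
Multiplying each by its prior: 2/7 · 1/5 = 2/35, 1/7 · 2/5 = 2/35, 1/7 · 3/5 = 3/35, 3/7 · 4/5 = 12/35; with total 19/35.
Hence P(r = 1 | data) = (2/35) / (19/35) = 2/19.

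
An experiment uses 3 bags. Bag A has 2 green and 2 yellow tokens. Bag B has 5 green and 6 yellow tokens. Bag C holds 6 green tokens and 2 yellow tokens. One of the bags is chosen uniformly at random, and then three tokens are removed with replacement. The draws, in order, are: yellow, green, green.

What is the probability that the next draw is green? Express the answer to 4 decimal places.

The likelihood of the observed sequence under each hypothesis: P(data | bag A) = (2/4)(2/4)(2/4) = 0.125; P(data | bag B) = (6/11)(5/11)(5/11) = 0.1127; P(data | bag C) = (2/8)(6/8)(6/8) = 0.14062.
Multiplying each by its prior: 1/3 · 0.125 = 0.041667, 1/3 · 0.1127 = 0.037566, 1/3 · 0.14062 = 0.046875; summing to 0.12611.
Normalising, the posterior is P(bag A | data) = 0.33041, P(bag B | data) = 0.29789, P(bag C | data) = 0.37171.
The predictive probability is P(green next | data) = (1/2)(0.33041) + (5/11)(0.29789) + (3/4)(0.37171) = 0.57939.

0.5794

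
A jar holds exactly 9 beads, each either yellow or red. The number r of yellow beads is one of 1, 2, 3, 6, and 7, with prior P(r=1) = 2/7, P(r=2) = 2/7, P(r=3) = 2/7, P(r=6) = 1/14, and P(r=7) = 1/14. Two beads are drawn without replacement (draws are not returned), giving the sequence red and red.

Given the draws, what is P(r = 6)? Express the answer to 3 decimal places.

Compute the likelihood of the observed sequence for each case: P(data | r = 1) = (8/9)(7/8) = 7/9; P(data | r = 2) = (7/9)(6/8) = 7/12; P(data | r = 3) = (6/9)(5/8) = 5/12; P(data | r = 6) = (3/9)(2/8) = 1/12; P(data | r = 7) = (2/9)(1/8) = 1/36.
Multiplying each by its prior: 2/7 · 7/9 = 2/9, 2/7 · 7/12 = 1/6, 2/7 · 5/12 = 5/42, 1/14 · 1/12 = 1/168, 1/14 · 1/36 = 1/504; with total 65/126.
Hence P(r = 6 | data) = (1/168) / (65/126) = 3/260.

0.012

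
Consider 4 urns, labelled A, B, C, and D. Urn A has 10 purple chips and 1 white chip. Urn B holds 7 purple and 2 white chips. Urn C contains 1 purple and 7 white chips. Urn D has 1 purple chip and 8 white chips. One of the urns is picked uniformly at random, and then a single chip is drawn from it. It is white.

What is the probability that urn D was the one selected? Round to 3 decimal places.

For each hypothesis, P(data | H) works out to: P(data | urn A) = (1/11) = 0.090909; P(data | urn B) = (2/9) = 0.22222; P(data | urn C) = (7/8) = 0.875; P(data | urn D) = (8/9) = 0.88889.
Weighting by the prior gives 1/4 · 0.090909 = 0.022727, 1/4 · 0.22222 = 0.055556, 1/4 · 0.875 = 0.21875, 1/4 · 0.88889 = 0.22222; summing to 0.51926.
So P(urn D | data) = (0.22222) / (0.51926) = 0.42796.

0.428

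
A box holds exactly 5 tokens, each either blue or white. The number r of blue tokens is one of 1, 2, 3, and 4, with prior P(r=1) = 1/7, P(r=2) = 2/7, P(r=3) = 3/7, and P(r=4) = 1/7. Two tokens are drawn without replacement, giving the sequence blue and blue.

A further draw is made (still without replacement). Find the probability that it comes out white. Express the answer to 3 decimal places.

0.588

Compute the likelihood of the observed sequence for each case: P(data | r = 1) = (1/5)(0/4) = 0; P(data | r = 2) = (2/5)(1/4) = 1/10; P(data | r = 3) = (3/5)(2/4) = 3/10; P(data | r = 4) = (4/5)(3/4) = 3/5.
The prior-weighted likelihoods are 1/7 · 0 = 0, 2/7 · 1/10 = 1/35, 3/7 · 3/10 = 9/70, 1/7 · 3/5 = 3/35; these sum to 17/70.
Dividing through by the total gives posterior P(r = 1 | data) = 0, P(r = 2 | data) = 2/17, P(r = 3 | data) = 9/17, P(r = 4 | data) = 6/17.
So P(white next | data) = Σ P(white next | H) P(H | data) = (1)(2/17) + (2/3)(9/17) + (1/3)(6/17) = 10/17.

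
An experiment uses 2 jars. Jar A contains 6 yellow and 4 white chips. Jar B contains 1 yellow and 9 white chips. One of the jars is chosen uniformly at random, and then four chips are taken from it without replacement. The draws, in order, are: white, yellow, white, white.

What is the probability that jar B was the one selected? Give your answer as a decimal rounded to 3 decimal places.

0.778

Compute the likelihood of the observed sequence for each case: P(data | jar A) = (4/10)(6/9)(3/8)(2/7) = 1/35; P(data | jar B) = (9/10)(1/9)(8/8)(7/7) = 1/10.
Multiplying each by its prior: 1/2 · 1/35 = 1/70, 1/2 · 1/10 = 1/20; summing to 9/140.
By Bayes' rule, P(jar B | data) = (1/20) / (9/140) = 7/9.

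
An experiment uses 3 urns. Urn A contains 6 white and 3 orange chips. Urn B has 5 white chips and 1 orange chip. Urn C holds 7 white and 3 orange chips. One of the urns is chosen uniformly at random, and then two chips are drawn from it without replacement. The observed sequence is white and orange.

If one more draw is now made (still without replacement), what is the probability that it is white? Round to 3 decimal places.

Compute the likelihood of the observed sequence for each case: P(data | urn A) = (6/9)(3/8) = 1/4; P(data | urn B) = (5/6)(1/5) = 1/6; P(data | urn C) = (7/10)(3/9) = 7/30.
The prior-weighted likelihoods are 1/3 · 1/4 = 1/12, 1/3 · 1/6 = 1/18, 1/3 · 7/30 = 7/90; these sum to 13/60.
The posterior is then P(urn A | data) = 5/13, P(urn B | data) = 10/39, P(urn C | data) = 14/39.
So P(white next | data) = Σ P(white next | H) P(H | data) = (5/7)(5/13) + (1)(10/39) + (3/4)(14/39) = 437/546.

0.800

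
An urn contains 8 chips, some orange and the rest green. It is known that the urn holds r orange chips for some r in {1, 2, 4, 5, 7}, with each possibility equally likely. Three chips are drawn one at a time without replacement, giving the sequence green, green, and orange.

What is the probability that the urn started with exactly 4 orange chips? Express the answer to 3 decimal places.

0.267

Compute the likelihood of the observed sequence for each case: P(data | r = 1) = (7/8)(6/7)(1/6) = 1/8; P(data | r = 2) = (6/8)(5/7)(2/6) = 5/28; P(data | r = 4) = (4/8)(3/7)(4/6) = 1/7; P(data | r = 5) = (3/8)(2/7)(5/6) = 5/56; P(data | r = 7) = (1/8)(0/7) = 0.
The prior-weighted likelihoods are 1/5 · 1/8 = 1/40, 1/5 · 5/28 = 1/28, 1/5 · 1/7 = 1/35, 1/5 · 5/56 = 1/56, 1/5 · 0 = 0; summing to 3/28.
By Bayes' rule, P(r = 4 | data) = (1/35) / (3/28) = 4/15.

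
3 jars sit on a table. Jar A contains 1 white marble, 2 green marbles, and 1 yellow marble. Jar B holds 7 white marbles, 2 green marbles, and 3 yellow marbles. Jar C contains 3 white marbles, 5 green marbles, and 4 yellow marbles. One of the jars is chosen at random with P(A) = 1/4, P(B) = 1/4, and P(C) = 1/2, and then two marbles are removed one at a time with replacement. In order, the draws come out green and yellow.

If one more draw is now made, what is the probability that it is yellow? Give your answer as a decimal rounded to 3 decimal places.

0.302

The likelihood of the observed sequence under each hypothesis: P(data | jar A) = (2/4)(1/4) = 1/8; P(data | jar B) = (2/12)(3/12) = 1/24; P(data | jar C) = (5/12)(4/12) = 5/36.
Multiplying each by its prior: 1/4 · 1/8 = 1/32, 1/4 · 1/24 = 1/96, 1/2 · 5/36 = 5/72; with total 1/9.
Dividing through by the total gives posterior P(jar A | data) = 9/32, P(jar B | data) = 3/32, P(jar C | data) = 5/8.
So P(yellow next | data) = Σ P(yellow next | H) P(H | data) = (1/4)(9/32) + (1/4)(3/32) + (1/3)(5/8) = 29/96.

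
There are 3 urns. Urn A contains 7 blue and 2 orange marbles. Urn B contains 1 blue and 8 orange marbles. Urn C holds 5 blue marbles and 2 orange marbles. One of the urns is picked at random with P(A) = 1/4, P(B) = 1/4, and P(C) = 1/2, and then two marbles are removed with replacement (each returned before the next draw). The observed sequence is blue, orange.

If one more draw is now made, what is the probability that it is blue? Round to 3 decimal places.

0.643

For each hypothesis, P(data | H) works out to: P(data | urn A) = (7/9)(2/9) = 0.17284; P(data | urn B) = (1/9)(8/9) = 0.098765; P(data | urn C) = (5/7)(2/7) = 0.20408.
Multiplying each by its prior: 1/4 · 0.17284 = 0.04321, 1/4 · 0.098765 = 0.024691, 1/2 · 0.20408 = 0.10204; summing to 0.16994.
Normalising, the posterior is P(urn A | data) = 0.25426, P(urn B | data) = 0.14529, P(urn C | data) = 0.60044.
The predictive probability is P(blue next | data) = (7/9)(0.25426) + (1/9)(0.14529) + (5/7)(0.60044) = 0.64279.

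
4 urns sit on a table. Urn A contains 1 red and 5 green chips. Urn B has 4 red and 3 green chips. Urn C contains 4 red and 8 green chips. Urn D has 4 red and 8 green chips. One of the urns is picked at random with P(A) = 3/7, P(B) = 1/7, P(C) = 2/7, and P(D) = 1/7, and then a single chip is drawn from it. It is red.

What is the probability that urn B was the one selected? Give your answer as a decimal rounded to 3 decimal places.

Compute the likelihood of this draw for each case: P(data | urn A) = (1/6) = 1/6; P(data | urn B) = (4/7) = 4/7; P(data | urn C) = (4/12) = 1/3; P(data | urn D) = (4/12) = 1/3.
Weighting by the prior gives 3/7 · 1/6 = 1/14, 1/7 · 4/7 = 4/49, 2/7 · 1/3 = 2/21, 1/7 · 1/3 = 1/21; these sum to 29/98.
Hence P(urn B | data) = (4/49) / (29/98) = 8/29.

0.276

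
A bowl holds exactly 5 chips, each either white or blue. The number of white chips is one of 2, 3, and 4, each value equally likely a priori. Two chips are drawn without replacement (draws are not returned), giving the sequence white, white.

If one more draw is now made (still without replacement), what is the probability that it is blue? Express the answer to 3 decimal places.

0.500

The likelihood of the observed sequence under each hypothesis: P(data | r = 2) = (2/5)(1/4) = 1/10; P(data | r = 3) = (3/5)(2/4) = 3/10; P(data | r = 4) = (4/5)(3/4) = 3/5.
Weighting by the prior gives 1/3 · 1/10 = 1/30, 1/3 · 3/10 = 1/10, 1/3 · 3/5 = 1/5; with total 1/3.
Dividing through by the total gives posterior P(r = 2 | data) = 1/10, P(r = 3 | data) = 3/10, P(r = 4 | data) = 3/5.
Averaging over the posterior, P(blue next | data) = (1)(1/10) + (2/3)(3/10) + (1/3)(3/5) = 1/2.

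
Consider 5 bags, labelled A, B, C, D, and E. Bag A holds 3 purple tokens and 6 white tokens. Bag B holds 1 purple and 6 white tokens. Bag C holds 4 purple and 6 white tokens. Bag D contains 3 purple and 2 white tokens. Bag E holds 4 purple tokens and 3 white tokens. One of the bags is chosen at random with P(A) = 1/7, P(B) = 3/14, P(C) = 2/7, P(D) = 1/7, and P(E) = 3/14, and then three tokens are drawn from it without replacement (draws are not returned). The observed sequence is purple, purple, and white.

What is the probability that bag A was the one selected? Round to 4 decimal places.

0.0980

For each hypothesis, P(data | H) works out to: P(data | bag A) = (3/9)(2/8)(6/7) = 1/14; P(data | bag B) = (1/7)(0/6) = 0; P(data | bag C) = (4/10)(3/9)(6/8) = 1/10; P(data | bag D) = (3/5)(2/4)(2/3) = 1/5; P(data | bag E) = (4/7)(3/6)(3/5) = 6/35.
Multiplying each by its prior: 1/7 · 1/14 = 1/98, 3/14 · 0 = 0, 2/7 · 1/10 = 1/35, 1/7 · 1/5 = 1/35, 3/14 · 6/35 = 9/245; summing to 51/490.
Hence P(bag A | data) = (1/98) / (51/490) = 5/51.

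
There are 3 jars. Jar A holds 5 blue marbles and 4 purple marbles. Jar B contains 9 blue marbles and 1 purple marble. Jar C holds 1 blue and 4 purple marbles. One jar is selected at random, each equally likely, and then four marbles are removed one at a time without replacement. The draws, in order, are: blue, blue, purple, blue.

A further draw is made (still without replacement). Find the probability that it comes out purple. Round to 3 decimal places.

Under each hypothesis, the probability of the observed sequence is: P(data | jar A) = (5/9)(4/8)(4/7)(3/6) = 0.079365; P(data | jar B) = (9/10)(8/9)(1/8)(7/7) = 0.1; P(data | jar C) = (1/5)(0/4) = 0.
The prior-weighted likelihoods are 1/3 · 0.079365 = 0.026455, 1/3 · 0.1 = 0.033333, 1/3 · 0 = 0; with total 0.059788.
Dividing through by the total gives posterior P(jar A | data) = 0.44248, P(jar B | data) = 0.55752, P(jar C | data) = 0.
Averaging over the posterior, P(purple next | data) = (3/5)(0.44248) + (0)(0.55752) = 0.26549.

0.265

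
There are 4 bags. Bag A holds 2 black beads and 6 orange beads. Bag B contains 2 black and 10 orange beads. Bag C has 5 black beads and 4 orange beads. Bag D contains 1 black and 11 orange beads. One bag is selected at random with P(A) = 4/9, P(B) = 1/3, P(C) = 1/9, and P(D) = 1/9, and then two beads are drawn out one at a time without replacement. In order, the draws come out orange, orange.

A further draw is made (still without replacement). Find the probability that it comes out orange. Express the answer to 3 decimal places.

The likelihood of the observed sequence under each hypothesis: P(data | bag A) = (6/8)(5/7) = 0.53571; P(data | bag B) = (10/12)(9/11) = 0.68182; P(data | bag C) = (4/9)(3/8) = 0.16667; P(data | bag D) = (11/12)(10/11) = 0.83333.
Weighting by the prior gives 4/9 · 0.53571 = 0.2381, 1/3 · 0.68182 = 0.22727, 1/9 · 0.16667 = 0.018519, 1/9 · 0.83333 = 0.092593; summing to 0.57648.
Normalising, the posterior is P(bag A | data) = 0.41302, P(bag B | data) = 0.39424, P(bag C | data) = 0.032123, P(bag D | data) = 0.16062.
The predictive probability is P(orange next | data) = (2/3)(0.41302) + (4/5)(0.39424) + (2/7)(0.032123) + (9/10)(0.16062) = 0.74447.

0.744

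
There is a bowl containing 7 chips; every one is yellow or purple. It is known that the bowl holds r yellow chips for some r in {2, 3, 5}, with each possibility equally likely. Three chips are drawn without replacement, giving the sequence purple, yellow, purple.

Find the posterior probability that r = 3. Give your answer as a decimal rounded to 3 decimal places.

0.419

The likelihood of the observed sequence under each hypothesis: P(data | r = 2) = (5/7)(2/6)(4/5) = 4/21; P(data | r = 3) = (4/7)(3/6)(3/5) = 6/35; P(data | r = 5) = (2/7)(5/6)(1/5) = 1/21.
The prior-weighted likelihoods are 1/3 · 4/21 = 4/63, 1/3 · 6/35 = 2/35, 1/3 · 1/21 = 1/63; with total 43/315.
Therefore the posterior P(r = 3 | data) = (2/35) / (43/315) = 18/43.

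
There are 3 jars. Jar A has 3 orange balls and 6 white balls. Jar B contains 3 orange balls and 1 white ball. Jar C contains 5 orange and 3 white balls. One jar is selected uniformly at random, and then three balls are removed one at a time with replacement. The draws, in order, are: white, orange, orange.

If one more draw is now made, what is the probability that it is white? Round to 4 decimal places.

0.3861

Under each hypothesis, the probability of the observed sequence is: P(data | jar A) = (6/9)(3/9)(3/9) = 0.074074; P(data | jar B) = (1/4)(3/4)(3/4) = 0.14062; P(data | jar C) = (3/8)(5/8)(5/8) = 0.14648.
The prior-weighted likelihoods are 1/3 · 0.074074 = 0.024691, 1/3 · 0.14062 = 0.046875, 1/3 · 0.14648 = 0.048828; summing to 0.12039.
Normalising, the posterior is P(jar A | data) = 0.20509, P(jar B | data) = 0.38935, P(jar C | data) = 0.40557.
The predictive probability is P(white next | data) = (2/3)(0.20509) + (1/4)(0.38935) + (3/8)(0.40557) = 0.38615.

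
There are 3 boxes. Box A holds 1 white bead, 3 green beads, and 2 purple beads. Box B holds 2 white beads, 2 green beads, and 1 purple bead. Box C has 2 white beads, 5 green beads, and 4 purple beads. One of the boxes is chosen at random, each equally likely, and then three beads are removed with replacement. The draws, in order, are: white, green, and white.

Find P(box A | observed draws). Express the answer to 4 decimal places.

Compute the likelihood of the observed sequence for each case: P(data | box A) = (1/6)(3/6)(1/6) = 0.013889; P(data | box B) = (2/5)(2/5)(2/5) = 0.064; P(data | box C) = (2/11)(5/11)(2/11) = 0.015026.
The prior-weighted likelihoods are 1/3 · 0.013889 = 0.0046296, 1/3 · 0.064 = 0.021333, 1/3 · 0.015026 = 0.0050088; these sum to 0.030972.
So P(box A | data) = (0.0046296) / (0.030972) = 0.14948.

0.1495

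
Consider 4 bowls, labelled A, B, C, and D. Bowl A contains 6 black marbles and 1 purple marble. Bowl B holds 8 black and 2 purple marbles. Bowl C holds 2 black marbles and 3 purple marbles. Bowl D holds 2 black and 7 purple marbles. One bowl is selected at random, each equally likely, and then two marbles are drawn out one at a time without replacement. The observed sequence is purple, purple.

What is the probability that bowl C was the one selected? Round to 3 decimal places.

Compute the likelihood of the observed sequence for each case: P(data | bowl A) = (1/7)(0/6) = 0; P(data | bowl B) = (2/10)(1/9) = 1/45; P(data | bowl C) = (3/5)(2/4) = 3/10; P(data | bowl D) = (7/9)(6/8) = 7/12.
Multiplying each by its prior: 1/4 · 0 = 0, 1/4 · 1/45 = 1/180, 1/4 · 3/10 = 3/40, 1/4 · 7/12 = 7/48; summing to 163/720.
So P(bowl C | data) = (3/40) / (163/720) = 54/163.

0.331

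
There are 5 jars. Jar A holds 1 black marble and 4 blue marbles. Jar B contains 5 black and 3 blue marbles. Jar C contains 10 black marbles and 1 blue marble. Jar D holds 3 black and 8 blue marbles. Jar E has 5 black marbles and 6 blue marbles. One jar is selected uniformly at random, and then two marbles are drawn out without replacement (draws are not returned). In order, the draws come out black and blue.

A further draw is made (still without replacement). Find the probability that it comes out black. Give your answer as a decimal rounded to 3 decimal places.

The likelihood of the observed sequence under each hypothesis: P(data | jar A) = (1/5)(4/4) = 0.2; P(data | jar B) = (5/8)(3/7) = 0.26786; P(data | jar C) = (10/11)(1/10) = 0.090909; P(data | jar D) = (3/11)(8/10) = 0.21818; P(data | jar E) = (5/11)(6/10) = 0.27273.
The prior-weighted likelihoods are 1/5 · 0.2 = 0.04, 1/5 · 0.26786 = 0.053571, 1/5 · 0.090909 = 0.018182, 1/5 · 0.21818 = 0.043636, 1/5 · 0.27273 = 0.054545; summing to 0.20994.
The posterior is then P(jar A | data) = 0.19054, P(jar B | data) = 0.25518, P(jar C | data) = 0.086607, P(jar D | data) = 0.20786, P(jar E | data) = 0.25982.
The predictive probability is P(black next | data) = (0)(0.19054) + (2/3)(0.25518) + (1)(0.086607) + (2/9)(0.20786) + (4/9)(0.25982) = 0.41839.

0.418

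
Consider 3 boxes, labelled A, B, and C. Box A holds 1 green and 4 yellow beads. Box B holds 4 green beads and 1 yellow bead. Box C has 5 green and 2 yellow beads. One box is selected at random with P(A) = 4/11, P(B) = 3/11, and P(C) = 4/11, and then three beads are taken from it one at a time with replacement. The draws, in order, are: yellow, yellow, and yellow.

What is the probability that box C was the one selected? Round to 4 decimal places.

0.0431

For each hypothesis, P(data | H) works out to: P(data | box A) = (4/5)(4/5)(4/5) = 0.512; P(data | box B) = (1/5)(1/5)(1/5) = 0.008; P(data | box C) = (2/7)(2/7)(2/7) = 0.023324.
The prior-weighted likelihoods are 4/11 · 0.512 = 0.18618, 3/11 · 0.008 = 0.0021818, 4/11 · 0.023324 = 0.0084813; these sum to 0.19684.
Therefore the posterior P(box C | data) = (0.0084813) / (0.19684) = 0.043086.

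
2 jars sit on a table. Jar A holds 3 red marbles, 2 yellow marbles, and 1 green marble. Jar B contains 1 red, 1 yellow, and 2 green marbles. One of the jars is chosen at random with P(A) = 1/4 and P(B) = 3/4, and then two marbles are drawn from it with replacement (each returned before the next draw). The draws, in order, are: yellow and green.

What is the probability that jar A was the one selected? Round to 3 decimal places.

For each hypothesis, P(data | H) works out to: P(data | jar A) = (2/6)(1/6) = 1/18; P(data | jar B) = (1/4)(2/4) = 1/8.
Multiplying each by its prior: 1/4 · 1/18 = 1/72, 3/4 · 1/8 = 3/32; summing to 31/288.
Therefore the posterior P(jar A | data) = (1/72) / (31/288) = 4/31.

0.129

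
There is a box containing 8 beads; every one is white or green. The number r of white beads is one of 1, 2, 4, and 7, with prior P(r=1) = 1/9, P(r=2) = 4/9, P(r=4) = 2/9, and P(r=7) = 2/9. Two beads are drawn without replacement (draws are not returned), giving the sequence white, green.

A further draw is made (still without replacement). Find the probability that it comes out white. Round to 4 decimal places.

Compute the likelihood of the observed sequence for each case: P(data | r = 1) = (1/8)(7/7) = 1/8; P(data | r = 2) = (2/8)(6/7) = 3/14; P(data | r = 4) = (4/8)(4/7) = 2/7; P(data | r = 7) = (7/8)(1/7) = 1/8.
The prior-weighted likelihoods are 1/9 · 1/8 = 1/72, 4/9 · 3/14 = 2/21, 2/9 · 2/7 = 4/63, 2/9 · 1/8 = 1/36; summing to 101/504.
The posterior is then P(r = 1 | data) = 7/101, P(r = 2 | data) = 48/101, P(r = 4 | data) = 32/101, P(r = 7 | data) = 14/101.
Averaging over the posterior, P(white next | data) = (0)(7/101) + (1/6)(48/101) + (1/2)(32/101) + (1)(14/101) = 38/101.

0.3762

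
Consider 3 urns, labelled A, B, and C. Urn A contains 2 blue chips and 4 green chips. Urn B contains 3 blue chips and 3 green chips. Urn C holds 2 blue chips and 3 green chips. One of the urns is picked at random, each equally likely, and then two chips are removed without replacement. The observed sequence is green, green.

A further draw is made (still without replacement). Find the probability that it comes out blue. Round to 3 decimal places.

0.611

The likelihood of the observed sequence under each hypothesis: P(data | urn A) = (4/6)(3/5) = 2/5; P(data | urn B) = (3/6)(2/5) = 1/5; P(data | urn C) = (3/5)(2/4) = 3/10.
Multiplying each by its prior: 1/3 · 2/5 = 2/15, 1/3 · 1/5 = 1/15, 1/3 · 3/10 = 1/10; summing to 3/10.
Dividing through by the total gives posterior P(urn A | data) = 4/9, P(urn B | data) = 2/9, P(urn C | data) = 1/3.
Averaging over the posterior, P(blue next | data) = (1/2)(4/9) + (3/4)(2/9) + (2/3)(1/3) = 11/18.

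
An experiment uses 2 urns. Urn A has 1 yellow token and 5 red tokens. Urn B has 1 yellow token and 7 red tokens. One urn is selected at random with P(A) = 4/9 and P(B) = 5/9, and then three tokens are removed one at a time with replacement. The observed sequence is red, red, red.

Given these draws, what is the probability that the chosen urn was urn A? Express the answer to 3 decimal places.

The likelihood of the observed sequence under each hypothesis: P(data | urn A) = (5/6)(5/6)(5/6) = 0.5787; P(data | urn B) = (7/8)(7/8)(7/8) = 0.66992.
Multiplying each by its prior: 4/9 · 0.5787 = 0.2572, 5/9 · 0.66992 = 0.37218; these sum to 0.62938.
By Bayes' rule, P(urn A | data) = (0.2572) / (0.62938) = 0.40866.

0.409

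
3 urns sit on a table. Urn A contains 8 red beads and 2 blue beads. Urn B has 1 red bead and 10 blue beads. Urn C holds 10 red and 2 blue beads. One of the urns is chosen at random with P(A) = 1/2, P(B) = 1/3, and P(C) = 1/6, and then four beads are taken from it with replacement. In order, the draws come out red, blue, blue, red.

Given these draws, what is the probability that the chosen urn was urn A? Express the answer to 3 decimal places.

0.700

Compute the likelihood of the observed sequence for each case: P(data | urn A) = (8/10)(2/10)(2/10)(8/10) = 0.0256; P(data | urn B) = (1/11)(10/11)(10/11)(1/11) = 0.0068301; P(data | urn C) = (10/12)(2/12)(2/12)(10/12) = 0.01929.
The prior-weighted likelihoods are 1/2 · 0.0256 = 0.0128, 1/3 · 0.0068301 = 0.0022767, 1/6 · 0.01929 = 0.003215; summing to 0.018292.
So P(urn A | data) = (0.0128) / (0.018292) = 0.69977.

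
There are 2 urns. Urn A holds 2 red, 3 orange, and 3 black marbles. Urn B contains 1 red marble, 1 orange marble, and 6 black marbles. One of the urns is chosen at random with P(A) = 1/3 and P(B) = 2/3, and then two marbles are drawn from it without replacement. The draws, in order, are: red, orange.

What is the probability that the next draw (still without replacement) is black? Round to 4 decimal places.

The likelihood of the observed sequence under each hypothesis: P(data | urn A) = (2/8)(3/7) = 3/28; P(data | urn B) = (1/8)(1/7) = 1/56.
Multiplying each by its prior: 1/3 · 3/28 = 1/28, 2/3 · 1/56 = 1/84; with total 1/21.
Normalising, the posterior is P(urn A | data) = 3/4, P(urn B | data) = 1/4.
The predictive probability is P(black next | data) = (1/2)(3/4) + (1)(1/4) = 5/8.

0.6250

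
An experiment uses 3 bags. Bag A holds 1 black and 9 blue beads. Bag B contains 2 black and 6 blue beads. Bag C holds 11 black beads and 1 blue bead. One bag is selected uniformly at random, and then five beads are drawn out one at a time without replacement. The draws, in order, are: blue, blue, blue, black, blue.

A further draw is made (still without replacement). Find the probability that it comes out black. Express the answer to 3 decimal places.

The likelihood of the observed sequence under each hypothesis: P(data | bag A) = (9/10)(8/9)(7/8)(1/7)(6/6) = 1/10; P(data | bag B) = (6/8)(5/7)(4/6)(2/5)(3/4) = 3/28; P(data | bag C) = (1/12)(0/11) = 0.
The prior-weighted likelihoods are 1/3 · 1/10 = 1/30, 1/3 · 3/28 = 1/28, 1/3 · 0 = 0; these sum to 29/420.
Dividing through by the total gives posterior P(bag A | data) = 14/29, P(bag B | data) = 15/29, P(bag C | data) = 0.
Averaging over the posterior, P(black next | data) = (0)(14/29) + (1/3)(15/29) = 5/29.

0.172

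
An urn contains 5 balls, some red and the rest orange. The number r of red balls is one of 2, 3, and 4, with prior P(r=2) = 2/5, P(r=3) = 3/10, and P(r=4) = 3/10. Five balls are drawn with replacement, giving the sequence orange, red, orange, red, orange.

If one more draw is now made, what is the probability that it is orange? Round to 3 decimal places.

For each hypothesis, P(data | H) works out to: P(data | r = 2) = (3/5)(2/5)(3/5)(2/5)(3/5) = 0.03456; P(data | r = 3) = (2/5)(3/5)(2/5)(3/5)(2/5) = 0.02304; P(data | r = 4) = (1/5)(4/5)(1/5)(4/5)(1/5) = 0.00512.
Weighting by the prior gives 2/5 · 0.03456 = 0.013824, 3/10 · 0.02304 = 0.006912, 3/10 · 0.00512 = 0.001536; these sum to 0.022272.
Normalising, the posterior is P(r = 2 | data) = 0.62069, P(r = 3 | data) = 0.31034, P(r = 4 | data) = 0.068966.
So P(orange next | data) = Σ P(orange next | H) P(H | data) = (3/5)(0.62069) + (2/5)(0.31034) + (1/5)(0.068966) = 0.51034.

0.510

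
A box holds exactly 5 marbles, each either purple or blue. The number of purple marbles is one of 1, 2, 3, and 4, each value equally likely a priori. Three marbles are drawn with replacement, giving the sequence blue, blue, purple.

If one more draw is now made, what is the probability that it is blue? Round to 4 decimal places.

0.5840

Compute the likelihood of the observed sequence for each case: P(data | r = 1) = (4/5)(4/5)(1/5) = 16/125; P(data | r = 2) = (3/5)(3/5)(2/5) = 18/125; P(data | r = 3) = (2/5)(2/5)(3/5) = 12/125; P(data | r = 4) = (1/5)(1/5)(4/5) = 4/125.
The prior-weighted likelihoods are 1/4 · 16/125 = 4/125, 1/4 · 18/125 = 9/250, 1/4 · 12/125 = 3/125, 1/4 · 4/125 = 1/125; these sum to 1/10.
The posterior is then P(r = 1 | data) = 8/25, P(r = 2 | data) = 9/25, P(r = 3 | data) = 6/25, P(r = 4 | data) = 2/25.
So P(blue next | data) = Σ P(blue next | H) P(H | data) = (4/5)(8/25) + (3/5)(9/25) + (2/5)(6/25) + (1/5)(2/25) = 73/125.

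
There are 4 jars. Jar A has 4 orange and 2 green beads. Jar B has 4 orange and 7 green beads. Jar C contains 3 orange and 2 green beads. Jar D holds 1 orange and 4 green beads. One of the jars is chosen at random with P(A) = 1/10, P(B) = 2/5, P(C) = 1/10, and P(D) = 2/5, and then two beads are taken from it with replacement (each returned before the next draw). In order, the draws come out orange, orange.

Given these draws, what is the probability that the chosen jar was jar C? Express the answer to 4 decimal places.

0.2411

For each hypothesis, P(data | H) works out to: P(data | jar A) = (4/6)(4/6) = 0.44444; P(data | jar B) = (4/11)(4/11) = 0.13223; P(data | jar C) = (3/5)(3/5) = 0.36; P(data | jar D) = (1/5)(1/5) = 0.04.
Weighting by the prior gives 1/10 · 0.44444 = 0.044444, 2/5 · 0.13223 = 0.052893, 1/10 · 0.36 = 0.036, 2/5 · 0.04 = 0.016; these sum to 0.14934.
Therefore the posterior P(jar C | data) = (0.036) / (0.14934) = 0.24107.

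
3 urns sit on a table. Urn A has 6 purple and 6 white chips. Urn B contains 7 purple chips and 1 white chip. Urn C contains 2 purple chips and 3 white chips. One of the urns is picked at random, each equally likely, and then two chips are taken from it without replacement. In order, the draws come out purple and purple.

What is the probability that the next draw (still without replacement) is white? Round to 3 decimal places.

0.335

Compute the likelihood of the observed sequence for each case: P(data | urn A) = (6/12)(5/11) = 5/22; P(data | urn B) = (7/8)(6/7) = 3/4; P(data | urn C) = (2/5)(1/4) = 1/10.
Multiplying each by its prior: 1/3 · 5/22 = 5/66, 1/3 · 3/4 = 1/4, 1/3 · 1/10 = 1/30; summing to 79/220.
Dividing through by the total gives posterior P(urn A | data) = 50/237, P(urn B | data) = 55/79, P(urn C | data) = 22/237.
So P(white next | data) = Σ P(white next | H) P(H | data) = (3/5)(50/237) + (1/6)(55/79) + (1)(22/237) = 53/158.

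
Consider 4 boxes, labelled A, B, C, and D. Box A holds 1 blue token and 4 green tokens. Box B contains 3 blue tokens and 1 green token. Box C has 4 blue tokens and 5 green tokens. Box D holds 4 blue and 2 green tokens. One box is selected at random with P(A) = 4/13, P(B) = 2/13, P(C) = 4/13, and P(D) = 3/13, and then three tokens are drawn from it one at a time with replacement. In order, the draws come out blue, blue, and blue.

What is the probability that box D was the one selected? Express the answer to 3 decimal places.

0.420

Compute the likelihood of the observed sequence for each case: P(data | box A) = (1/5)(1/5)(1/5) = 0.008; P(data | box B) = (3/4)(3/4)(3/4) = 0.42188; P(data | box C) = (4/9)(4/9)(4/9) = 0.087791; P(data | box D) = (4/6)(4/6)(4/6) = 0.2963.
Multiplying each by its prior: 4/13 · 0.008 = 0.0024615, 2/13 · 0.42188 = 0.064904, 4/13 · 0.087791 = 0.027013, 3/13 · 0.2963 = 0.068376; with total 0.16275.
So P(box D | data) = (0.068376) / (0.16275) = 0.42012.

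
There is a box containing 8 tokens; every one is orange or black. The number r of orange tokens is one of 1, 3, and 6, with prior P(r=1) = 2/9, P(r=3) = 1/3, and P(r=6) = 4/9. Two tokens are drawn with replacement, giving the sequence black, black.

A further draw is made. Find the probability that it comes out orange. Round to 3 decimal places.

0.277

For each hypothesis, P(data | H) works out to: P(data | r = 1) = (7/8)(7/8) = 49/64; P(data | r = 3) = (5/8)(5/8) = 25/64; P(data | r = 6) = (2/8)(2/8) = 1/16.
Multiplying each by its prior: 2/9 · 49/64 = 49/288, 1/3 · 25/64 = 25/192, 4/9 · 1/16 = 1/36; these sum to 21/64.
Normalising, the posterior is P(r = 1 | data) = 0.51852, P(r = 3 | data) = 0.39683, P(r = 6 | data) = 0.084656.
The predictive probability is P(orange next | data) = (1/8)(0.51852) + (3/8)(0.39683) + (3/4)(0.084656) = 0.27712.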